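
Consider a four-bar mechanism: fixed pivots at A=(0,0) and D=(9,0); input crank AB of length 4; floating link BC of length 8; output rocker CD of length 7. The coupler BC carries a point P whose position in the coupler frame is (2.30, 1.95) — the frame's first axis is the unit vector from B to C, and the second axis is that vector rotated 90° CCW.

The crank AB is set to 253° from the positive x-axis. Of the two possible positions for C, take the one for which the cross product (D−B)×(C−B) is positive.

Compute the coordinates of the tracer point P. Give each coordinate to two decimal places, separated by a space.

-1.74 -0.86

A=(0,0), D=(9.00,0)
B = A + 4.00·(cos253°, sin253°) = (-1.1695, -3.8252)
|BD| = 10.8651
circle(B,8.00) ∩ circle(D,7.00): a=6.1228, h=5.1489
  candidates: C₊=(2.7486,3.1496) cross=55.943; C₋=(6.3741,-6.4888) cross=-55.943
  mode + wants cross > 0 → take C=(2.7486,3.1496) (cross=55.943)
ex = (C−B)/|BC| = (0.4898,0.8719); ey = (-0.8719,0.4898)
P = B + 2.30·ex + 1.95·ey = (-1.7432,-0.8649)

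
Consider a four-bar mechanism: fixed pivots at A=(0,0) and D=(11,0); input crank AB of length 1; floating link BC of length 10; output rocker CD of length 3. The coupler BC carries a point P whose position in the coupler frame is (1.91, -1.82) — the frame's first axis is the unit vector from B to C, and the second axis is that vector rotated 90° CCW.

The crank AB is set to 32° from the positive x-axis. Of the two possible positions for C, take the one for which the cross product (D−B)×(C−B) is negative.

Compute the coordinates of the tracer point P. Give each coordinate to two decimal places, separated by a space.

2.02 -1.84

A=(0,0), D=(11.00,0)
B = A + 1.00·(cos32°, sin32°) = (0.8480, 0.5299)
|BD| = 10.1658
circle(B,10.00) ∩ circle(D,3.00): a=9.5587, h=2.9379
  candidates: C₊=(10.5469,2.9656) cross=29.866; C₋=(10.2406,-2.9023) cross=-29.866
  mode - wants cross < 0 → take C=(10.2406,-2.9023) (cross=-29.866)
ex = (C−B)/|BC| = (0.9393,-0.3432); ey = (0.3432,0.9393)
P = B + 1.91·ex + -1.82·ey = (2.0174,-1.8351)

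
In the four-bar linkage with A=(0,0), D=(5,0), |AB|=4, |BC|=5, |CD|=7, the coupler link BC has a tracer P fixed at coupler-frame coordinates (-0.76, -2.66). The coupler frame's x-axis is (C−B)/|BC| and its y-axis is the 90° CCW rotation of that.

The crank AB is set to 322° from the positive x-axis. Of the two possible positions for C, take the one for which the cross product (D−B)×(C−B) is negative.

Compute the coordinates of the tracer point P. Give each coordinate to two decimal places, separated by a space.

A=(0,0), D=(5.00,0)
B = A + 4.00·(cos322°, sin322°) = (3.1520, -2.4626)
|BD| = 3.0789
circle(B,5.00) ∩ circle(D,7.00): a=-2.3581, h=4.4090
  candidates: C₊=(-1.7898,-1.7024) cross=13.575; C₋=(5.2633,-6.9950) cross=-13.575
  mode - wants cross < 0 → take C=(5.2633,-6.9950) (cross=-13.575)
ex = (C−B)/|BC| = (0.4222,-0.9065); ey = (0.9065,0.4222)
P = B + -0.76·ex + -2.66·ey = (0.4199,-2.8969)

0.42 -2.90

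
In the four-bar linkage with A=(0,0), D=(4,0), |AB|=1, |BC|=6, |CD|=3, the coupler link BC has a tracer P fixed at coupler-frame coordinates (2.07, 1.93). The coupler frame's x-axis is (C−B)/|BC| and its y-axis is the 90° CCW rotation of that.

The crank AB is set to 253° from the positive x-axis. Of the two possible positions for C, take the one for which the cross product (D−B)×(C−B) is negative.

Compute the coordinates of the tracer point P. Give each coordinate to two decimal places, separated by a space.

2.23 0.33

A=(0,0), D=(4.00,0)
B = A + 1.00·(cos253°, sin253°) = (-0.2924, -0.9563)
|BD| = 4.3976
circle(B,6.00) ∩ circle(D,3.00): a=5.2687, h=2.8708
  candidates: C₊=(4.2259,2.9915) cross=12.624; C₋=(5.4745,-2.6126) cross=-12.624
  mode - wants cross < 0 → take C=(5.4745,-2.6126) (cross=-12.624)
ex = (C−B)/|BC| = (0.9611,-0.2761); ey = (0.2761,0.9611)
P = B + 2.07·ex + 1.93·ey = (2.2300,0.3273)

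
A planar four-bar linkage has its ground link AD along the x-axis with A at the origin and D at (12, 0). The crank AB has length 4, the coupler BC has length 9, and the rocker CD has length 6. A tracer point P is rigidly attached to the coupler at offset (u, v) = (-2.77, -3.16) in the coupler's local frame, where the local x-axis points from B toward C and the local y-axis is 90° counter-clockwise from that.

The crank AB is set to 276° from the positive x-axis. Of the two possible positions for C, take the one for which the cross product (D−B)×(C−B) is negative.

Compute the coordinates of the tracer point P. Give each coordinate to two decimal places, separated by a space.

A=(0,0), D=(12.00,0)
B = A + 4.00·(cos276°, sin276°) = (0.4181, -3.9781)
|BD| = 12.2460
circle(B,9.00) ∩ circle(D,6.00): a=7.9603, h=4.1992
  candidates: C₊=(6.5827,2.5792) cross=51.423; C₋=(9.3108,-5.3636) cross=-51.423
  mode - wants cross < 0 → take C=(9.3108,-5.3636) (cross=-51.423)
ex = (C−B)/|BC| = (0.9881,-0.1539); ey = (0.1539,0.9881)
P = B + -2.77·ex + -3.16·ey = (-2.8053,-6.6740)

-2.81 -6.67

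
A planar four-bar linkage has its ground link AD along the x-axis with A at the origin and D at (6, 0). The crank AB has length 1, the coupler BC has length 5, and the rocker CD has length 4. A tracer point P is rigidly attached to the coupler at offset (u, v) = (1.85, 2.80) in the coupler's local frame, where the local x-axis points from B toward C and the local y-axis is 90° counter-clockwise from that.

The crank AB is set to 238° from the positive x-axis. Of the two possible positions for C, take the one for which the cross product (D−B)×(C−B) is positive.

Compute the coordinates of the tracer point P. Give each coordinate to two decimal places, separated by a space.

A=(0,0), D=(6.00,0)
B = A + 1.00·(cos238°, sin238°) = (-0.5299, -0.8480)
|BD| = 6.5848
circle(B,5.00) ∩ circle(D,4.00): a=3.9758, h=3.0320
  candidates: C₊=(3.0223,2.6708) cross=19.965; C₋=(3.8032,-3.3428) cross=-19.965
  mode + wants cross > 0 → take C=(3.0223,2.6708) (cross=19.965)
ex = (C−B)/|BC| = (0.7104,0.7038); ey = (-0.7038,0.7104)
P = B + 1.85·ex + 2.80·ey = (-1.1862,2.4431)

-1.19 2.44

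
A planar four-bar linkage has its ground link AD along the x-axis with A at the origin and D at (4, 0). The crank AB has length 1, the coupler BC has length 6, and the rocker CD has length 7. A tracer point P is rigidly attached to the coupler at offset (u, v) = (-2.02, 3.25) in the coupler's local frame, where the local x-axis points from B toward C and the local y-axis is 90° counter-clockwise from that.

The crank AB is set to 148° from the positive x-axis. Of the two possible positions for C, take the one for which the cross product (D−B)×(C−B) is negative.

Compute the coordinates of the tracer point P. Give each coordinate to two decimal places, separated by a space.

A=(0,0), D=(4.00,0)
B = A + 1.00·(cos148°, sin148°) = (-0.8480, 0.5299)
|BD| = 4.8769
circle(B,6.00) ∩ circle(D,7.00): a=1.1057, h=5.8972
  candidates: C₊=(0.8918,6.2721) cross=28.760; C₋=(-0.3897,-5.4526) cross=-28.760
  mode - wants cross < 0 → take C=(-0.3897,-5.4526) (cross=-28.760)
ex = (C−B)/|BC| = (0.0764,-0.9971); ey = (0.9971,0.0764)
P = B + -2.02·ex + 3.25·ey = (2.2382,2.7923)

2.24 2.79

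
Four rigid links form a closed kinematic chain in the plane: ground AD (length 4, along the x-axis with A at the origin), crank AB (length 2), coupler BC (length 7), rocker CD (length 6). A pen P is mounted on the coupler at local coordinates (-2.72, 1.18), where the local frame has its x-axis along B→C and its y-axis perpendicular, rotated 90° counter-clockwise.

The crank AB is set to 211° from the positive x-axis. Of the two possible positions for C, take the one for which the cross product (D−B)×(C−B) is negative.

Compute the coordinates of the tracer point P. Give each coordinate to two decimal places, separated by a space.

-2.82 1.72

A=(0,0), D=(4.00,0)
B = A + 2.00·(cos211°, sin211°) = (-1.7143, -1.0301)
|BD| = 5.8064
circle(B,7.00) ∩ circle(D,6.00): a=4.0227, h=5.7287
  candidates: C₊=(1.2282,5.3214) cross=33.263; C₋=(3.2608,-5.9543) cross=-33.263
  mode - wants cross < 0 → take C=(3.2608,-5.9543) (cross=-33.263)
ex = (C−B)/|BC| = (0.7107,-0.7035); ey = (0.7035,0.7107)
P = B + -2.72·ex + 1.18·ey = (-2.8175,1.7220)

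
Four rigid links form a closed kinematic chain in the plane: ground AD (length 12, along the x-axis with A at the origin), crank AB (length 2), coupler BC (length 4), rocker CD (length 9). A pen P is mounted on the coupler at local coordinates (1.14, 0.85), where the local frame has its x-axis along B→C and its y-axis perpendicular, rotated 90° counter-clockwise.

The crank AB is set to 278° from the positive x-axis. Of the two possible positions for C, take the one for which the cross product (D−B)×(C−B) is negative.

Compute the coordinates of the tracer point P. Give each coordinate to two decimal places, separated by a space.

A=(0,0), D=(12.00,0)
B = A + 2.00·(cos278°, sin278°) = (0.2783, -1.9805)
|BD| = 11.8878
circle(B,4.00) ∩ circle(D,9.00): a=3.2100, h=2.3866
  candidates: C₊=(3.0459,0.9075) cross=28.371; C₋=(3.8411,-3.7990) cross=-28.371
  mode - wants cross < 0 → take C=(3.8411,-3.7990) (cross=-28.371)
ex = (C−B)/|BC| = (0.8907,-0.4546); ey = (0.4546,0.8907)
P = B + 1.14·ex + 0.85·ey = (1.6802,-1.7417)

1.68 -1.74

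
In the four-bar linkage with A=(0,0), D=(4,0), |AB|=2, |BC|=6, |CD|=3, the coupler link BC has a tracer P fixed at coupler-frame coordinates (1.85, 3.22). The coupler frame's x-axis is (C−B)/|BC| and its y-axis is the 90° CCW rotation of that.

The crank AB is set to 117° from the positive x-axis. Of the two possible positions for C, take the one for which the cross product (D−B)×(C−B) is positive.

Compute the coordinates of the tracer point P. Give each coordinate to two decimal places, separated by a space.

A=(0,0), D=(4.00,0)
B = A + 2.00·(cos117°, sin117°) = (-0.9080, 1.7820)
|BD| = 5.2215
circle(B,6.00) ∩ circle(D,3.00): a=5.1962, h=2.9999
  candidates: C₊=(5.0001,2.8284) cross=15.664; C₋=(2.9524,-2.8112) cross=-15.664
  mode + wants cross > 0 → take C=(5.0001,2.8284) (cross=15.664)
ex = (C−B)/|BC| = (0.9847,0.1744); ey = (-0.1744,0.9847)
P = B + 1.85·ex + 3.22·ey = (0.3521,5.2753)

0.35 5.28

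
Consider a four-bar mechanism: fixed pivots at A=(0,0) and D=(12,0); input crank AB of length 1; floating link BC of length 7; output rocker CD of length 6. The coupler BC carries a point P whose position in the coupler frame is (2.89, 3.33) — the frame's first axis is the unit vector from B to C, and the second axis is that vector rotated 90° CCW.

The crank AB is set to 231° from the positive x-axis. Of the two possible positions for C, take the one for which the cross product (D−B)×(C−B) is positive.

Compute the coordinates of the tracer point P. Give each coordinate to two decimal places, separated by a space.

A=(0,0), D=(12.00,0)
B = A + 1.00·(cos231°, sin231°) = (-0.6293, -0.7771)
|BD| = 12.6532
circle(B,7.00) ∩ circle(D,6.00): a=6.8403, h=1.4867
  candidates: C₊=(6.1068,1.1268) cross=18.811; C₋=(6.2894,-1.8409) cross=-18.811
  mode + wants cross > 0 → take C=(6.1068,1.1268) (cross=18.811)
ex = (C−B)/|BC| = (0.9623,0.2720); ey = (-0.2720,0.9623)
P = B + 2.89·ex + 3.33·ey = (1.2460,3.2134)

1.25 3.21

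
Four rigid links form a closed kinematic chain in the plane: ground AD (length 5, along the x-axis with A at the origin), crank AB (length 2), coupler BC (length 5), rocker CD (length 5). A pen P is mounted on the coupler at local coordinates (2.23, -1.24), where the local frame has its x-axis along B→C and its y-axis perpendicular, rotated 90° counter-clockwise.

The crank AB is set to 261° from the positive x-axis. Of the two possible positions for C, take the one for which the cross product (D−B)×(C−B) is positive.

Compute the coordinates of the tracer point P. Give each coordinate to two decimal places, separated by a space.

1.43 -0.12

A=(0,0), D=(5.00,0)
B = A + 2.00·(cos261°, sin261°) = (-0.3129, -1.9754)
|BD| = 5.6682
circle(B,5.00) ∩ circle(D,5.00): a=2.8341, h=4.1192
  candidates: C₊=(0.9080,2.8733) cross=23.349; C₋=(3.7791,-4.8487) cross=-23.349
  mode + wants cross > 0 → take C=(0.9080,2.8733) (cross=23.349)
ex = (C−B)/|BC| = (0.2442,0.9697); ey = (-0.9697,0.2442)
P = B + 2.23·ex + -1.24·ey = (1.4341,-0.1157)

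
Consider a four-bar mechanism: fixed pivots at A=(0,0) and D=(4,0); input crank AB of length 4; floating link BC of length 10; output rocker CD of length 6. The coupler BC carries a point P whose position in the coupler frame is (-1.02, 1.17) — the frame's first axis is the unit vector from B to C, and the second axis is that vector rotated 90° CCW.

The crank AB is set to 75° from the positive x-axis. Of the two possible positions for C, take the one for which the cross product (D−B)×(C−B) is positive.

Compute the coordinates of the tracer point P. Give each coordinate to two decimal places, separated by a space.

0.65 5.37

A=(0,0), D=(4.00,0)
B = A + 4.00·(cos75°, sin75°) = (1.0353, 3.8637)
|BD| = 4.8701
circle(B,10.00) ∩ circle(D,6.00): a=9.0058, h=4.3470
  candidates: C₊=(9.9663,-0.6348) cross=21.170; C₋=(3.0689,-5.9273) cross=-21.170
  mode + wants cross > 0 → take C=(9.9663,-0.6348) (cross=21.170)
ex = (C−B)/|BC| = (0.8931,-0.4498); ey = (0.4498,0.8931)
P = B + -1.02·ex + 1.17·ey = (0.6506,5.3675)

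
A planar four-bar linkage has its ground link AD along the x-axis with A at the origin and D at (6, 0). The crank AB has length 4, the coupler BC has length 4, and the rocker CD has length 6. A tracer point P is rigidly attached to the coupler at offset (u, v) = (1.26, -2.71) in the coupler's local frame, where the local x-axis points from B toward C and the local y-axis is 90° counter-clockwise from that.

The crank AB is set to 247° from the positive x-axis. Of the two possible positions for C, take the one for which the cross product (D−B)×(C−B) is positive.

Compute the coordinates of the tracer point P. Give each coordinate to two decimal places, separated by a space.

1.42 -3.58

A=(0,0), D=(6.00,0)
B = A + 4.00·(cos247°, sin247°) = (-1.5629, -3.6820)
|BD| = 8.4116
circle(B,4.00) ∩ circle(D,6.00): a=3.0170, h=2.6264
  candidates: C₊=(-0.0000,0.0000) cross=22.092; C₋=(2.2993,-4.7228) cross=-22.092
  mode + wants cross > 0 → take C=(-0.0000,0.0000) (cross=22.092)
ex = (C−B)/|BC| = (0.3907,0.9205); ey = (-0.9205,0.3907)
P = B + 1.26·ex + -2.71·ey = (1.4240,-3.5811)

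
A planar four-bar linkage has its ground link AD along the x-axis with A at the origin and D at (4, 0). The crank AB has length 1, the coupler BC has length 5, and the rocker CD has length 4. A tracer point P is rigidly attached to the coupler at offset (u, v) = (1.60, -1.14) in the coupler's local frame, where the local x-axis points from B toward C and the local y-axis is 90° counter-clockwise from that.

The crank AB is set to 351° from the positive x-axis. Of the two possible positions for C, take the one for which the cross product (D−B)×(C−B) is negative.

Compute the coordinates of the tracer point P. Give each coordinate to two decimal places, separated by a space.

A=(0,0), D=(4.00,0)
B = A + 1.00·(cos351°, sin351°) = (0.9877, -0.1564)
|BD| = 3.0164
circle(B,5.00) ∩ circle(D,4.00): a=3.0000, h=4.0000
  candidates: C₊=(3.7762,3.9937) cross=12.065; C₋=(4.1911,-3.9954) cross=-12.065
  mode - wants cross < 0 → take C=(4.1911,-3.9954) (cross=-12.065)
ex = (C−B)/|BC| = (0.6407,-0.7678); ey = (0.7678,0.6407)
P = B + 1.60·ex + -1.14·ey = (1.1375,-2.1153)

1.14 -2.12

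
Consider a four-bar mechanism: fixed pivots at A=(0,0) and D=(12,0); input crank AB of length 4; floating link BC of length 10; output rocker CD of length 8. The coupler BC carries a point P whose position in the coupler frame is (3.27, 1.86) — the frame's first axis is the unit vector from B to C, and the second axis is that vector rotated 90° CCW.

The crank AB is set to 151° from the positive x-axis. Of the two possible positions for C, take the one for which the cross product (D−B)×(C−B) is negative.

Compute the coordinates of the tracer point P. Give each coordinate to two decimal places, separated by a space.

0.26 1.69

A=(0,0), D=(12.00,0)
B = A + 4.00·(cos151°, sin151°) = (-3.4985, 1.9392)
|BD| = 15.6193
circle(B,10.00) ∩ circle(D,8.00): a=8.9621, h=4.4363
  candidates: C₊=(5.9451,5.2285) cross=69.293; C₋=(4.8435,-3.5755) cross=-69.293
  mode - wants cross < 0 → take C=(4.8435,-3.5755) (cross=-69.293)
ex = (C−B)/|BC| = (0.8342,-0.5515); ey = (0.5515,0.8342)
P = B + 3.27·ex + 1.86·ey = (0.2551,1.6875)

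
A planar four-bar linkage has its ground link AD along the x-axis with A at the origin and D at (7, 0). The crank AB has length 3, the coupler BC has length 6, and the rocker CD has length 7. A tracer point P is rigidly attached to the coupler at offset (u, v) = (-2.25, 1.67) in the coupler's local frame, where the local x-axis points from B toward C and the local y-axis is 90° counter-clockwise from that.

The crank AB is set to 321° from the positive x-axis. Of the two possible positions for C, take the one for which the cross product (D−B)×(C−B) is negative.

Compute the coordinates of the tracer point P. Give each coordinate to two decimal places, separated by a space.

A=(0,0), D=(7.00,0)
B = A + 3.00·(cos321°, sin321°) = (2.3314, -1.8880)
|BD| = 5.0359
circle(B,6.00) ∩ circle(D,7.00): a=1.2272, h=5.8732
  candidates: C₊=(1.2672,4.0169) cross=29.576; C₋=(5.6710,-6.8727) cross=-29.576
  mode - wants cross < 0 → take C=(5.6710,-6.8727) (cross=-29.576)
ex = (C−B)/|BC| = (0.5566,-0.8308); ey = (0.8308,0.5566)
P = B + -2.25·ex + 1.67·ey = (2.4665,0.9108)

2.47 0.91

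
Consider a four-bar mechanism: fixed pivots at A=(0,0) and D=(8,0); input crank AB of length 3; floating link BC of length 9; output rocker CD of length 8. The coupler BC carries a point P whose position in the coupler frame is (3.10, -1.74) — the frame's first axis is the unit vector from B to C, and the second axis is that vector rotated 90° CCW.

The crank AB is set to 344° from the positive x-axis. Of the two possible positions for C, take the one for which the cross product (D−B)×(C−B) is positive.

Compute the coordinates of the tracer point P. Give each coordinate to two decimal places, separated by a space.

A=(0,0), D=(8.00,0)
B = A + 3.00·(cos344°, sin344°) = (2.8838, -0.8269)
|BD| = 5.1826
circle(B,9.00) ∩ circle(D,8.00): a=4.2314, h=7.9432
  candidates: C₊=(5.7936,7.6897) cross=41.167; C₋=(8.3284,-7.9933) cross=-41.167
  mode + wants cross > 0 → take C=(5.7936,7.6897) (cross=41.167)
ex = (C−B)/|BC| = (0.3233,0.9463); ey = (-0.9463,0.3233)
P = B + 3.10·ex + -1.74·ey = (5.5326,1.5440)

5.53 1.54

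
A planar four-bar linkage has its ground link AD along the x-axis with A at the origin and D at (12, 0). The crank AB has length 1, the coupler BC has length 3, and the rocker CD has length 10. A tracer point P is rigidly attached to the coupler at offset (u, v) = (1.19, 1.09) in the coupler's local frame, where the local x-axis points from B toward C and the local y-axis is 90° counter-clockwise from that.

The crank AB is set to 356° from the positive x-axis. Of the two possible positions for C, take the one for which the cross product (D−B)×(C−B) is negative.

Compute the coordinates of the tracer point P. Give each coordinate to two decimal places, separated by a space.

A=(0,0), D=(12.00,0)
B = A + 1.00·(cos356°, sin356°) = (0.9976, -0.0698)
|BD| = 11.0027
circle(B,3.00) ∩ circle(D,10.00): a=1.3660, h=2.6710
  candidates: C₊=(2.3466,2.6098) cross=29.388; C₋=(2.3804,-2.7320) cross=-29.388
  mode - wants cross < 0 → take C=(2.3804,-2.7320) (cross=-29.388)
ex = (C−B)/|BC| = (0.4610,-0.8874); ey = (0.8874,0.4610)
P = B + 1.19·ex + 1.09·ey = (2.5134,-0.6233)

2.51 -0.62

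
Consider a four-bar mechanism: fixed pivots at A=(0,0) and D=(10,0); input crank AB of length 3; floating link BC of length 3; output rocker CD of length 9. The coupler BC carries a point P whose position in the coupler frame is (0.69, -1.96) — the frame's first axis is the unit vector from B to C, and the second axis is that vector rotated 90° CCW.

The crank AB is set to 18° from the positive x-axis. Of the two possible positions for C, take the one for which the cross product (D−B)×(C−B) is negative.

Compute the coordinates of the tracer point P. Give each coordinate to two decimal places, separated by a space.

0.85 1.49

A=(0,0), D=(10.00,0)
B = A + 3.00·(cos18°, sin18°) = (2.8532, 0.9271)
|BD| = 7.2067
circle(B,3.00) ∩ circle(D,9.00): a=-1.3920, h=2.6575
  candidates: C₊=(1.8146,3.7415) cross=19.152; C₋=(1.1309,-1.5293) cross=-19.152
  mode - wants cross < 0 → take C=(1.1309,-1.5293) (cross=-19.152)
ex = (C−B)/|BC| = (-0.5741,-0.8188); ey = (0.8188,-0.5741)
P = B + 0.69·ex + -1.96·ey = (0.8522,1.4873)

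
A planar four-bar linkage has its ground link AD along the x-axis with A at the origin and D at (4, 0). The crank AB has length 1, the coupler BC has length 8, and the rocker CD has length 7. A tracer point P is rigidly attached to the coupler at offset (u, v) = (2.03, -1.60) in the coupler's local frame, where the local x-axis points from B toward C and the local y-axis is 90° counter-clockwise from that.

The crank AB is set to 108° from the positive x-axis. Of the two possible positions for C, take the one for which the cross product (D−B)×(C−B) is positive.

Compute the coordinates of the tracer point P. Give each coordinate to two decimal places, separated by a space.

2.24 1.40

A=(0,0), D=(4.00,0)
B = A + 1.00·(cos108°, sin108°) = (-0.3090, 0.9511)
|BD| = 4.4127
circle(B,8.00) ∩ circle(D,7.00): a=3.9060, h=6.9816
  candidates: C₊=(5.0099,6.9268) cross=30.808; C₋=(2.0005,-6.7083) cross=-30.808
  mode + wants cross > 0 → take C=(5.0099,6.9268) (cross=30.808)
ex = (C−B)/|BC| = (0.6649,0.7470); ey = (-0.7470,0.6649)
P = B + 2.03·ex + -1.60·ey = (2.2358,1.4036)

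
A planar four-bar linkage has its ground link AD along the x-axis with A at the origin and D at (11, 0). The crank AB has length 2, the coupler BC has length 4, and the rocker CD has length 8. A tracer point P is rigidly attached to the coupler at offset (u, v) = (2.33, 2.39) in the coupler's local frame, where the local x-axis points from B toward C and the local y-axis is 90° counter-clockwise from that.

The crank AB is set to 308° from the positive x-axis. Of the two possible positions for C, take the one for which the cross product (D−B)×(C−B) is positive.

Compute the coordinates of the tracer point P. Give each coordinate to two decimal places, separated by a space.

A=(0,0), D=(11.00,0)
B = A + 2.00·(cos308°, sin308°) = (1.2313, -1.5760)
|BD| = 9.8950
circle(B,4.00) ∩ circle(D,8.00): a=2.5220, h=3.1047
  candidates: C₊=(3.2266,1.8908) cross=30.721; C₋=(4.2157,-4.2394) cross=-30.721
  mode + wants cross > 0 → take C=(3.2266,1.8908) (cross=30.721)
ex = (C−B)/|BC| = (0.4988,0.8667); ey = (-0.8667,0.4988)
P = B + 2.33·ex + 2.39·ey = (0.3222,1.6356)

0.32 1.64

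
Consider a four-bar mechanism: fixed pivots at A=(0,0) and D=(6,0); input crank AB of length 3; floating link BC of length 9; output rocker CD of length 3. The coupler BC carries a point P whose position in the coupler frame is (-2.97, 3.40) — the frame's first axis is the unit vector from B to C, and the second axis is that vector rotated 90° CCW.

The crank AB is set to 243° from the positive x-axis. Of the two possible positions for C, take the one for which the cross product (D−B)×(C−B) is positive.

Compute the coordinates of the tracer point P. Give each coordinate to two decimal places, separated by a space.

-5.81 -1.89

A=(0,0), D=(6.00,0)
B = A + 3.00·(cos243°, sin243°) = (-1.3620, -2.6730)
|BD| = 7.8322
circle(B,9.00) ∩ circle(D,3.00): a=8.5125, h=2.9218
  candidates: C₊=(5.6423,2.9786) cross=22.885; C₋=(7.6366,-2.5142) cross=-22.885
  mode + wants cross > 0 → take C=(5.6423,2.9786) (cross=22.885)
ex = (C−B)/|BC| = (0.7782,0.6280); ey = (-0.6280,0.7782)
P = B + -2.97·ex + 3.40·ey = (-5.8084,-1.8920)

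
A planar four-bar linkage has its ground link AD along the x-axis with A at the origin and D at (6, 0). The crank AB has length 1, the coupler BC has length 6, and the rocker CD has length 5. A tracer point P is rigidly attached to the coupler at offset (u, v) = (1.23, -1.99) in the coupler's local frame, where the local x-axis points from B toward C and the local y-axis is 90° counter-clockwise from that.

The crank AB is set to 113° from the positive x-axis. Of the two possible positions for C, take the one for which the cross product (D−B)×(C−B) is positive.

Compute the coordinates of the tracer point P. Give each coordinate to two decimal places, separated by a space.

1.82 0.15

A=(0,0), D=(6.00,0)
B = A + 1.00·(cos113°, sin113°) = (-0.3907, 0.9205)
|BD| = 6.4567
circle(B,6.00) ∩ circle(D,5.00): a=4.0802, h=4.3991
  candidates: C₊=(4.2749,4.6930) cross=28.404; C₋=(3.0206,-4.0154) cross=-28.404
  mode + wants cross > 0 → take C=(4.2749,4.6930) (cross=28.404)
ex = (C−B)/|BC| = (0.7776,0.6287); ey = (-0.6287,0.7776)
P = B + 1.23·ex + -1.99·ey = (1.8169,0.1464)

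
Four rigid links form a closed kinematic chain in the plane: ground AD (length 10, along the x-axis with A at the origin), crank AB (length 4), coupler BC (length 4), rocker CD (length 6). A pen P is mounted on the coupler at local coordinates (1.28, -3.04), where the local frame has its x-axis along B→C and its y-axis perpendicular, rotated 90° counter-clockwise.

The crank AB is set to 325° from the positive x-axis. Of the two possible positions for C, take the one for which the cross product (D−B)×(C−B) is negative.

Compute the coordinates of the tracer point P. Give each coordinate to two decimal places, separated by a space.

A=(0,0), D=(10.00,0)
B = A + 4.00·(cos325°, sin325°) = (3.2766, -2.2943)
|BD| = 7.1041
circle(B,4.00) ∩ circle(D,6.00): a=2.1444, h=3.3766
  candidates: C₊=(4.2156,1.5939) cross=23.988; C₋=(6.3966,-4.7974) cross=-23.988
  mode - wants cross < 0 → take C=(6.3966,-4.7974) (cross=-23.988)
ex = (C−B)/|BC| = (0.7800,-0.6258); ey = (0.6258,0.7800)
P = B + 1.28·ex + -3.04·ey = (2.3726,-5.4665)

2.37 -5.47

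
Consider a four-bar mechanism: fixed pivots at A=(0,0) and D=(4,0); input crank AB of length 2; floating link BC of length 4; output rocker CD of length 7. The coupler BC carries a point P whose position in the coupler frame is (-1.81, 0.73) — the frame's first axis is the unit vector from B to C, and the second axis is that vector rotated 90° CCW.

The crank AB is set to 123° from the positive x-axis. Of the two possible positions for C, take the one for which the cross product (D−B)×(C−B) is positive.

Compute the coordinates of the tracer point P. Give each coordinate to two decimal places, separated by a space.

-2.19 0.07

A=(0,0), D=(4.00,0)
B = A + 2.00·(cos123°, sin123°) = (-1.0893, 1.6773)
|BD| = 5.3586
circle(B,4.00) ∩ circle(D,7.00): a=-0.3999, h=3.9800
  candidates: C₊=(-0.2233,5.5825) cross=21.327; C₋=(-2.7149,-1.9774) cross=-21.327
  mode + wants cross > 0 → take C=(-0.2233,5.5825) (cross=21.327)
ex = (C−B)/|BC| = (0.2165,0.9763); ey = (-0.9763,0.2165)
P = B + -1.81·ex + 0.73·ey = (-2.1938,0.0683)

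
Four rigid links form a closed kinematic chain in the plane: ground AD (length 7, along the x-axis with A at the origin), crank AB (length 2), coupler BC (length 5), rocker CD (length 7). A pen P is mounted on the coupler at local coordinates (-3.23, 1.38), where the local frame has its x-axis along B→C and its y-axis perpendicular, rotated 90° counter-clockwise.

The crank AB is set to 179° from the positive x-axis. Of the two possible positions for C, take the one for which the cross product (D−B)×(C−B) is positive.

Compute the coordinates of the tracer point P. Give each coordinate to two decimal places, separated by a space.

-5.12 -1.58

A=(0,0), D=(7.00,0)
B = A + 2.00·(cos179°, sin179°) = (-1.9997, 0.0349)
|BD| = 8.9998
circle(B,5.00) ∩ circle(D,7.00): a=3.1665, h=3.8695
  candidates: C₊=(1.1818,3.8921) cross=34.825; C₋=(1.1518,-3.8469) cross=-34.825
  mode + wants cross > 0 → take C=(1.1818,3.8921) (cross=34.825)
ex = (C−B)/|BC| = (0.6363,0.7714); ey = (-0.7714,0.6363)
P = B + -3.23·ex + 1.38·ey = (-5.1195,-1.5788)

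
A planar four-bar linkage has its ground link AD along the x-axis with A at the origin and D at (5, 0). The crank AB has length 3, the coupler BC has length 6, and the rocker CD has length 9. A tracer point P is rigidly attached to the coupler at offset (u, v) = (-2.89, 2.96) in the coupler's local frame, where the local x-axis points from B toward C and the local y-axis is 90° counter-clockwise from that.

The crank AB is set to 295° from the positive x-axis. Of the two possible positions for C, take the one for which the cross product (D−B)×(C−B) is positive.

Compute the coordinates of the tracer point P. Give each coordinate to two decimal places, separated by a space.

A=(0,0), D=(5.00,0)
B = A + 3.00·(cos295°, sin295°) = (1.2679, -2.7189)
|BD| = 4.6175
circle(B,6.00) ∩ circle(D,9.00): a=-2.5640, h=5.4246
  candidates: C₊=(-3.9987,0.1558) cross=25.048; C₋=(2.3896,-8.6131) cross=-25.048
  mode + wants cross > 0 → take C=(-3.9987,0.1558) (cross=25.048)
ex = (C−B)/|BC| = (-0.8778,0.4791); ey = (-0.4791,-0.8778)
P = B + -2.89·ex + 2.96·ey = (2.3864,-6.7017)

2.39 -6.70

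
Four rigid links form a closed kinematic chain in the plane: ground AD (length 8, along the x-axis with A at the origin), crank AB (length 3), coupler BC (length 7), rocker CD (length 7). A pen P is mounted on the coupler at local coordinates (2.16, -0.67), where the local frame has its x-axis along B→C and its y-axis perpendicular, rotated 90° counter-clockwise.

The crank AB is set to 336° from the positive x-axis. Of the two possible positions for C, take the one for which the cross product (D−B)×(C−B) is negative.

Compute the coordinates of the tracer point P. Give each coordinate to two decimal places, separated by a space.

3.46 -3.36

A=(0,0), D=(8.00,0)
B = A + 3.00·(cos336°, sin336°) = (2.7406, -1.2202)
|BD| = 5.3991
circle(B,7.00) ∩ circle(D,7.00): a=2.6995, h=6.4585
  candidates: C₊=(3.9107,5.6813) cross=34.870; C₋=(6.8300,-6.9015) cross=-34.870
  mode - wants cross < 0 → take C=(6.8300,-6.9015) (cross=-34.870)
ex = (C−B)/|BC| = (0.5842,-0.8116); ey = (0.8116,0.5842)
P = B + 2.16·ex + -0.67·ey = (3.4587,-3.3647)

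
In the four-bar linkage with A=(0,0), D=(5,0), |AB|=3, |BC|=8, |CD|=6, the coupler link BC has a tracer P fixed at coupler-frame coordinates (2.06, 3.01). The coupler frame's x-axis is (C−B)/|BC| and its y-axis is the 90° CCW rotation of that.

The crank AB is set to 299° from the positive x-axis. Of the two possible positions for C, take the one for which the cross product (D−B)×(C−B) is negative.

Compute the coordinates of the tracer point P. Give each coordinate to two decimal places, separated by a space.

A=(0,0), D=(5.00,0)
B = A + 3.00·(cos299°, sin299°) = (1.4544, -2.6239)
|BD| = 4.4109
circle(B,8.00) ∩ circle(D,6.00): a=5.3794, h=5.9213
  candidates: C₊=(2.2562,5.3359) cross=26.118; C₋=(9.3009,-4.1836) cross=-26.118
  mode - wants cross < 0 → take C=(9.3009,-4.1836) (cross=-26.118)
ex = (C−B)/|BC| = (0.9808,-0.1950); ey = (0.1950,0.9808)
P = B + 2.06·ex + 3.01·ey = (4.0617,-0.0732)

4.06 -0.07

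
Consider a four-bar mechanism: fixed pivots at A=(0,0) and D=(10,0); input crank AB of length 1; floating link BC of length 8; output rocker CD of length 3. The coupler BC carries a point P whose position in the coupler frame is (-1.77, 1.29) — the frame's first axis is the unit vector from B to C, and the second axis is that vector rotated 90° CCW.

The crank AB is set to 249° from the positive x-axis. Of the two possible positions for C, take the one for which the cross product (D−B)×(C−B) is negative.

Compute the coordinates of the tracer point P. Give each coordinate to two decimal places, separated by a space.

-1.98 0.54

A=(0,0), D=(10.00,0)
B = A + 1.00·(cos249°, sin249°) = (-0.3584, -0.9336)
|BD| = 10.4004
circle(B,8.00) ∩ circle(D,3.00): a=7.8443, h=1.5706
  candidates: C₊=(7.3133,1.3348) cross=16.334; C₋=(7.5953,-1.7937) cross=-16.334
  mode - wants cross < 0 → take C=(7.5953,-1.7937) (cross=-16.334)
ex = (C−B)/|BC| = (0.9942,-0.1075); ey = (0.1075,0.9942)
P = B + -1.77·ex + 1.29·ey = (-1.9794,0.5392)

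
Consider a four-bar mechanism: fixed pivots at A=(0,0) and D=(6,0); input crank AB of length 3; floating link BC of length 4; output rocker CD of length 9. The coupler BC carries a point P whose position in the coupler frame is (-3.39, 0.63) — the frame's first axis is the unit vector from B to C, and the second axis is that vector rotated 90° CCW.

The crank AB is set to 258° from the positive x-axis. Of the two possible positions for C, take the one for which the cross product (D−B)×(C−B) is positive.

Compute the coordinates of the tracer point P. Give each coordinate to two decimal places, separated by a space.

0.88 -6.04

A=(0,0), D=(6.00,0)
B = A + 3.00·(cos258°, sin258°) = (-0.6237, -2.9344)
|BD| = 7.2446
circle(B,4.00) ∩ circle(D,9.00): a=-0.8638, h=3.9056
  candidates: C₊=(-2.9954,0.2866) cross=28.295; C₋=(0.1685,-6.8552) cross=-28.295
  mode + wants cross > 0 → take C=(-2.9954,0.2866) (cross=28.295)
ex = (C−B)/|BC| = (-0.5929,0.8053); ey = (-0.8053,-0.5929)
P = B + -3.39·ex + 0.63·ey = (0.8790,-6.0378)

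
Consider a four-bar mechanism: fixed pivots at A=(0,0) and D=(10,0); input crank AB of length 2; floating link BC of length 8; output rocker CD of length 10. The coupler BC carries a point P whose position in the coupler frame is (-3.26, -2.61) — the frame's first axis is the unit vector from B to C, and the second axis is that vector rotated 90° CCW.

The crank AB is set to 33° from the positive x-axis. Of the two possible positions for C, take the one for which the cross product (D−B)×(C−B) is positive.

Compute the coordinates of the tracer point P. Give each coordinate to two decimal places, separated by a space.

2.85 -2.92

A=(0,0), D=(10.00,0)
B = A + 2.00·(cos33°, sin33°) = (1.6773, 1.0893)
|BD| = 8.3936
circle(B,8.00) ∩ circle(D,10.00): a=2.0523, h=7.7323
  candidates: C₊=(4.7158,8.4898) cross=64.902; C₋=(2.7089,-6.8439) cross=-64.902
  mode + wants cross > 0 → take C=(4.7158,8.4898) (cross=64.902)
ex = (C−B)/|BC| = (0.3798,0.9251); ey = (-0.9251,0.3798)
P = B + -3.26·ex + -2.61·ey = (2.8536,-2.9177)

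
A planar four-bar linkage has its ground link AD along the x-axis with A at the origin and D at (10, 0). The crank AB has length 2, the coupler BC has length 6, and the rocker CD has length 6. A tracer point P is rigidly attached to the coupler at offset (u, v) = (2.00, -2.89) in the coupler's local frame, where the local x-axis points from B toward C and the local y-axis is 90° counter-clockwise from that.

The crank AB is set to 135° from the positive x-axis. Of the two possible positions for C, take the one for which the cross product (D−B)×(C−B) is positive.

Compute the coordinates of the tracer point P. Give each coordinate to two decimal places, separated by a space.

1.04 -1.11

A=(0,0), D=(10.00,0)
B = A + 2.00·(cos135°, sin135°) = (-1.4142, 1.4142)
|BD| = 11.5015
circle(B,6.00) ∩ circle(D,6.00): a=5.7507, h=1.7114
  candidates: C₊=(4.5033,2.4055) cross=19.684; C₋=(4.0825,-0.9913) cross=-19.684
  mode + wants cross > 0 → take C=(4.5033,2.4055) (cross=19.684)
ex = (C−B)/|BC| = (0.9863,0.1652); ey = (-0.1652,0.9863)
P = B + 2.00·ex + -2.89·ey = (1.0358,-1.1056)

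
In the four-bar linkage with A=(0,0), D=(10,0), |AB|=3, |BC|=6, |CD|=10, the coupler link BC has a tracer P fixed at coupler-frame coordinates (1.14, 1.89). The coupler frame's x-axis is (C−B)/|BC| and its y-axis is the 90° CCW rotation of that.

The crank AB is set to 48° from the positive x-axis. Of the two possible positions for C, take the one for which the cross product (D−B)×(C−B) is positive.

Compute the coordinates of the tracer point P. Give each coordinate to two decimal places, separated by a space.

0.57 3.91

A=(0,0), D=(10.00,0)
B = A + 3.00·(cos48°, sin48°) = (2.0074, 2.2294)
|BD| = 8.2977
circle(B,6.00) ∩ circle(D,10.00): a=0.2924, h=5.9929
  candidates: C₊=(3.8992,7.9234) cross=49.727; C₋=(0.6789,-3.6216) cross=-49.727
  mode + wants cross > 0 → take C=(3.8992,7.9234) (cross=49.727)
ex = (C−B)/|BC| = (0.3153,0.9490); ey = (-0.9490,0.3153)
P = B + 1.14·ex + 1.89·ey = (0.5732,3.9072)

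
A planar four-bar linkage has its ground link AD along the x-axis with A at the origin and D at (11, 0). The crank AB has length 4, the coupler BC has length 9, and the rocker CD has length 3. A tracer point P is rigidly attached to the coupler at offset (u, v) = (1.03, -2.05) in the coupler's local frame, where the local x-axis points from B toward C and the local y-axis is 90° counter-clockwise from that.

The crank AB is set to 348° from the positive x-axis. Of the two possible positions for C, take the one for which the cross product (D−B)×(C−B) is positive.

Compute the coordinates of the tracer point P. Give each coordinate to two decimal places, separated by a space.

5.68 -2.30

A=(0,0), D=(11.00,0)
B = A + 4.00·(cos348°, sin348°) = (3.9126, -0.8316)
|BD| = 7.1360
circle(B,9.00) ∩ circle(D,3.00): a=8.6128, h=2.6113
  candidates: C₊=(12.1624,2.7656) cross=18.635; C₋=(12.7711,-2.4214) cross=-18.635
  mode + wants cross > 0 → take C=(12.1624,2.7656) (cross=18.635)
ex = (C−B)/|BC| = (0.9166,0.3997); ey = (-0.3997,0.9166)
P = B + 1.03·ex + -2.05·ey = (5.6761,-2.2991)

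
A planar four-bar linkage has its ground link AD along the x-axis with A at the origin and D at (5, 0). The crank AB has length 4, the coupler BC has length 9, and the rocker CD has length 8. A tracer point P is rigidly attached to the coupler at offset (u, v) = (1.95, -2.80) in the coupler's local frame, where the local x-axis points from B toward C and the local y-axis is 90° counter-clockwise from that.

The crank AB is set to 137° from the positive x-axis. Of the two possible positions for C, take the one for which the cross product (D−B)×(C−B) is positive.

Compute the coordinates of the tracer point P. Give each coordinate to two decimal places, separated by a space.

0.29 1.59

A=(0,0), D=(5.00,0)
B = A + 4.00·(cos137°, sin137°) = (-2.9254, 2.7280)
|BD| = 8.3818
circle(B,9.00) ∩ circle(D,8.00): a=5.2050, h=7.3422
  candidates: C₊=(4.3858,7.9764) cross=61.541; C₋=(-0.3935,-5.9085) cross=-61.541
  mode + wants cross > 0 → take C=(4.3858,7.9764) (cross=61.541)
ex = (C−B)/|BC| = (0.8124,0.5832); ey = (-0.5832,0.8124)
P = B + 1.95·ex + -2.80·ey = (0.2915,1.5905)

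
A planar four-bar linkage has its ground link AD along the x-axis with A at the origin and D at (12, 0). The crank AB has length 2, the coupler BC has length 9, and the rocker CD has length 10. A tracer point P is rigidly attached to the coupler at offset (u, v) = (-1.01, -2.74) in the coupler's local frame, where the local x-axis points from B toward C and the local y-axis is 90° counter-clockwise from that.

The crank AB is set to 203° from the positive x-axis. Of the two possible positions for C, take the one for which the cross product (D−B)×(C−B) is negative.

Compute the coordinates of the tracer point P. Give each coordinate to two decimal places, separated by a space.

A=(0,0), D=(12.00,0)
B = A + 2.00·(cos203°, sin203°) = (-1.8410, -0.7815)
|BD| = 13.8631
circle(B,9.00) ∩ circle(D,10.00): a=6.2463, h=6.4795
  candidates: C₊=(4.0301,6.0399) cross=89.826; C₋=(4.7606,-6.8986) cross=-89.826
  mode - wants cross < 0 → take C=(4.7606,-6.8986) (cross=-89.826)
ex = (C−B)/|BC| = (0.7335,-0.6797); ey = (0.6797,0.7335)
P = B + -1.01·ex + -2.74·ey = (-4.4442,-2.1048)

-4.44 -2.10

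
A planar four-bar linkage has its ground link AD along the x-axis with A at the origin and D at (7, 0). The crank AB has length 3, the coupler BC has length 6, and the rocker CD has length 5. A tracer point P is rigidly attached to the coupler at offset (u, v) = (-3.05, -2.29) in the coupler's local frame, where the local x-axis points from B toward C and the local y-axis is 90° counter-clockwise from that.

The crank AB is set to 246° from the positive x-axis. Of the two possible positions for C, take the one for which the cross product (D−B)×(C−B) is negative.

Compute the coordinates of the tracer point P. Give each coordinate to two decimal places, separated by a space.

-4.78 -4.12

A=(0,0), D=(7.00,0)
B = A + 3.00·(cos246°, sin246°) = (-1.2202, -2.7406)
|BD| = 8.6650
circle(B,6.00) ∩ circle(D,5.00): a=4.9673, h=3.3655
  candidates: C₊=(2.4276,2.0231) cross=29.162; C₋=(4.5565,-4.3623) cross=-29.162
  mode - wants cross < 0 → take C=(4.5565,-4.3623) (cross=-29.162)
ex = (C−B)/|BC| = (0.9628,-0.2703); ey = (0.2703,0.9628)
P = B + -3.05·ex + -2.29·ey = (-4.7756,-4.1211)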